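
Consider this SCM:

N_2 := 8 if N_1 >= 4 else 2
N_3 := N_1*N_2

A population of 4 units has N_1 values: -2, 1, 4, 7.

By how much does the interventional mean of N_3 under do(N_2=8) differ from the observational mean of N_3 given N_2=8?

Under do(N_2=8), N_2's equation is replaced by N_2=8 for every unit. Per-unit N_3: -16, 8, 32, 56. Mean = 20.
E[N_3|N_2=8] averages over only the 2 units with N_2=8 (N_1 = 4, 7): N_3 = 32, 56, mean 44.
Difference = 20 − 44 = -24.

-24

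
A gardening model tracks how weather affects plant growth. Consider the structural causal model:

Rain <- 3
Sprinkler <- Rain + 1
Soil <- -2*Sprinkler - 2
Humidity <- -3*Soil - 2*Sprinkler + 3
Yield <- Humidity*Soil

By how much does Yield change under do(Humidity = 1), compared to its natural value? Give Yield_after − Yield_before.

Intervening sets Humidity = 1 and removes its equation (Humidity <- -3*Soil - 2*Sprinkler + 3).
Sprinkler = Rain + 1  [with Rain=3]  = 4
Soil = -2*Sprinkler - 2  [with Sprinkler=4]  = -10
Yield = Humidity*Soil  [with Humidity=1, Soil=-10]  = -10
Without intervention: Sprinkler = Rain + 1  [with Rain=3]  = 4; Soil = -2*Sprinkler - 2  [with Sprinkler=4]  = -10; Humidity = -3*Soil - 2*Sprinkler + 3  [with Soil=-10, Sprinkler=4]  = 25; Yield = Humidity*Soil  [with Humidity=25, Soil=-10]  = -250.
Change = -10 − (-250) = 240.

240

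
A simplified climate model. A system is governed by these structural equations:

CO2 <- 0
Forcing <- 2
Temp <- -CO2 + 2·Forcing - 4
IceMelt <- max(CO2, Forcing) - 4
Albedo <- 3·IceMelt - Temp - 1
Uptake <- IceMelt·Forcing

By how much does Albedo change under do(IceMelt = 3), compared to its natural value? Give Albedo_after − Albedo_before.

15

Intervening sets IceMelt = 3 and removes its equation (IceMelt <- max(CO2, Forcing) - 4).
Temp = -CO2 + 2·Forcing - 4  [with CO2=0, Forcing=2]  = 0
Albedo = 3·IceMelt - Temp - 1  [with IceMelt=3, Temp=0]  = 8
Without intervention: Temp = -CO2 + 2·Forcing - 4  [with CO2=0, Forcing=2]  = 0; IceMelt = max(CO2, Forcing) - 4  [with CO2=0, Forcing=2]  = -2; Albedo = 3·IceMelt - Temp - 1  [with IceMelt=-2, Temp=0]  = -7.
Change = 8 − (-7) = 15.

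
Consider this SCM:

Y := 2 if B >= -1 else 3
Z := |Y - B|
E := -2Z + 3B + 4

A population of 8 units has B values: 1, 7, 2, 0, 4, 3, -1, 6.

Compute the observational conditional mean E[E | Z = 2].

Observing Z=2 restricts to units where Z's equation naturally yields 2: B ∈ {0, 4}. In that subpopulation E = 0, 12, mean 6.

6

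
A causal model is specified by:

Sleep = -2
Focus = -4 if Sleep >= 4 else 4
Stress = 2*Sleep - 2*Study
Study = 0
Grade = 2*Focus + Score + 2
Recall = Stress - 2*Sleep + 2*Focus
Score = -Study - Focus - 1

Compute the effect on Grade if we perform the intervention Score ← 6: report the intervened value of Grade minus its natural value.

Under do(Score=6), the mechanism Score = -Study - Focus - 1 is discarded; Score is fixed at 6.
Focus = -4 if Sleep >= 4 else 4  [with Sleep=-2]  = 4
Grade = 2*Focus + Score + 2  [with Focus=4, Score=6]  = 16
Without intervention: Focus = -4 if Sleep >= 4 else 4  [with Sleep=-2]  = 4; Score = -Study - Focus - 1  [with Study=0, Focus=4]  = -5; Grade = 2*Focus + Score + 2  [with Focus=4, Score=-5]  = 5.
Change = 16 − 5 = 11.

11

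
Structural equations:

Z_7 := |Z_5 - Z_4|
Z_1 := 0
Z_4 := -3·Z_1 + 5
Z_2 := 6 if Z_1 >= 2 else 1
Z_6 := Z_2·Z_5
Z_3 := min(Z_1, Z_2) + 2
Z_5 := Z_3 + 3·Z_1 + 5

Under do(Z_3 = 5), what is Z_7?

The intervention breaks the incoming arrows to Z_3: Z_3 := min(Z_1, Z_2) + 2 no longer applies, and Z_3 = 5.
Z_4 = -3·Z_1 + 5  [with Z_1=0]  = 5
Z_5 = Z_3 + 3·Z_1 + 5  [with Z_3=5, Z_1=0]  = 10
Z_7 = |Z_5 - Z_4|  [with Z_5=10, Z_4=5]  = 5

5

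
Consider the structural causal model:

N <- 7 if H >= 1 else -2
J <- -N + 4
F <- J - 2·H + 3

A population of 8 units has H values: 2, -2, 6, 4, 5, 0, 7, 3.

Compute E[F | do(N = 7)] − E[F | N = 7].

do(N=7) breaks N's dependence on H. With N=7 fixed, F across the units is -4, 4, -12, -8, -10, 0, -14, -6, mean -6.25.
Conditioning on N=7 selects the 6 unit(s) with H ∈ {2, 6, 4, 5, 7, 3}. Their F values: -4, -12, -8, -10, -14, -6. Mean = -9.
Difference = -6.25 − (-9) = 2.75.

2.75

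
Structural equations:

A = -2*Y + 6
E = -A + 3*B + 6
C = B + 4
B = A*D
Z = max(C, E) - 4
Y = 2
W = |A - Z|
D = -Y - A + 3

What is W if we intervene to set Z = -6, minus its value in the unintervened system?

4

do(Z=-6) replaces the equation Z = max(C, E) - 4 with the constant Z = -6.
A = -2*Y + 6  [with Y=2]  = 2
W = |A - Z|  [with A=2, Z=-6]  = 8
Without intervention: A = -2*Y + 6  [with Y=2]  = 2; D = -Y - A + 3  [with Y=2, A=2]  = -1; B = A*D  [with A=2, D=-1]  = -2; E = -A + 3*B + 6  [with A=2, B=-2]  = -2; C = B + 4  [with B=-2]  = 2; Z = max(C, E) - 4  [with C=2, E=-2]  = -2; W = |A - Z|  [with A=2, Z=-2]  = 4.
Change = 8 − 4 = 4.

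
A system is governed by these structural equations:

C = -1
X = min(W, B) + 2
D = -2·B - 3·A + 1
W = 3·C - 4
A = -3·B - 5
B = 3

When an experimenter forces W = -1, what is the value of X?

The intervention breaks the incoming arrows to W: W = 3·C - 4 no longer applies, and W = -1.
X = min(W, B) + 2  [with W=-1, B=3]  = 1

1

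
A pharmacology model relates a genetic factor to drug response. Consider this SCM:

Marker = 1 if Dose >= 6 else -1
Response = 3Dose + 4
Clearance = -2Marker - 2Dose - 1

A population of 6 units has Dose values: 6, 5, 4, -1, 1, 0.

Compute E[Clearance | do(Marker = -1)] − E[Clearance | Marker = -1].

The intervention sets Marker=-1 in all 6 units regardless of Dose. Recomputing Clearance per unit gives -11, -9, -7, 3, -1, 1; average -4.
Observing Marker=-1 restricts to units where Marker's equation naturally yields -1: Dose ∈ {5, 4, -1, 1, 0}. In that subpopulation Clearance = -9, -7, 3, -1, 1, mean -2.6.
Difference = -4 − (-2.6) = -1.4.

-1.4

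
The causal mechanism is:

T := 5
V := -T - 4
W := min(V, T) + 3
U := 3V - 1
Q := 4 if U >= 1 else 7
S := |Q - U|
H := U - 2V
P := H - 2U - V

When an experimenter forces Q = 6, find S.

34

The intervention breaks the incoming arrows to Q: Q := 4 if U >= 1 else 7 no longer applies, and Q = 6.
V = -T - 4  [with T=5]  = -9
U = 3V - 1  [with V=-9]  = -28
S = |Q - U|  [with Q=6, U=-28]  = 34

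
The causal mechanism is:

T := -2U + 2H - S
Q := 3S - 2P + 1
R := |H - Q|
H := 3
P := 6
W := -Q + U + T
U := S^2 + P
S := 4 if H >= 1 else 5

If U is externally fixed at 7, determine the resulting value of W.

-6

The intervention breaks the incoming arrows to U: U := S^2 + P no longer applies, and U = 7.
S = 4 if H >= 1 else 5  [with H=3]  = 4
Q = 3S - 2P + 1  [with S=4, P=6]  = 1
T = -2U + 2H - S  [with U=7, H=3, S=4]  = -12
W = -Q + U + T  [with Q=1, U=7, T=-12]  = -6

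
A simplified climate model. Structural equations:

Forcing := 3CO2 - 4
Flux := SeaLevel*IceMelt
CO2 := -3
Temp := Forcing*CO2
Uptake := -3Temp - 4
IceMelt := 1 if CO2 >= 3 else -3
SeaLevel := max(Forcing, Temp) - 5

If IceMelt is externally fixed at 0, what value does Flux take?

Under do(IceMelt=0), the mechanism IceMelt := 1 if CO2 >= 3 else -3 is discarded; IceMelt is fixed at 0.
Forcing = 3CO2 - 4  [with CO2=-3]  = -13
Temp = Forcing*CO2  [with Forcing=-13, CO2=-3]  = 39
SeaLevel = max(Forcing, Temp) - 5  [with Forcing=-13, Temp=39]  = 34
Flux = SeaLevel*IceMelt  [with SeaLevel=34, IceMelt=0]  = 0

0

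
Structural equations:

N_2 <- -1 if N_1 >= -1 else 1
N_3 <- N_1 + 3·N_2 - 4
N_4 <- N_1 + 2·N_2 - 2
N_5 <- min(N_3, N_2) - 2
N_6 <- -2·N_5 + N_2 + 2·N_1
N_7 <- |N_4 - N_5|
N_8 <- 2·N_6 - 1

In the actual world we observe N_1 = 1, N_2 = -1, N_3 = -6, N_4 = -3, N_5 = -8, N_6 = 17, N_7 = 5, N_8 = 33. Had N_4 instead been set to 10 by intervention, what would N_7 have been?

18

The intervention breaks the incoming arrows to N_4: N_4 <- N_1 + 2·N_2 - 2 no longer applies, and N_4 = 10.
N_2 = -1 if N_1 >= -1 else 1  [with N_1=1]  = -1
N_3 = N_1 + 3·N_2 - 4  [with N_1=1, N_2=-1]  = -6
N_5 = min(N_3, N_2) - 2  [with N_3=-6, N_2=-1]  = -8
N_7 = |N_4 - N_5|  [with N_4=10, N_5=-8]  = 18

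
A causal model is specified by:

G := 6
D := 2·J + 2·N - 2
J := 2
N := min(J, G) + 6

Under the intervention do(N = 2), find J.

2

Under do(N=2), the mechanism N := min(J, G) + 6 is discarded; N is fixed at 2.
Since J is not a descendant of the intervened variable, it is unaffected.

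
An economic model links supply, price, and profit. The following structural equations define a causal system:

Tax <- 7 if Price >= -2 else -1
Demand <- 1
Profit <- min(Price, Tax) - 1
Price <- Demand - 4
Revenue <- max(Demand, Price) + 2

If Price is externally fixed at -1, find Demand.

Under do(Price=-1), the mechanism Price <- Demand - 4 is discarded; Price is fixed at -1.
Demand is not downstream of the intervention, so its value is determined by the original equations.

1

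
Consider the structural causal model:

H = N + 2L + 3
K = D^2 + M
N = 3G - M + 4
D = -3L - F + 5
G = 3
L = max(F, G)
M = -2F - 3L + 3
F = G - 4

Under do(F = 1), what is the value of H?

Under do(F=1), the mechanism F = G - 4 is discarded; F is fixed at 1.
L = max(F, G)  [with F=1, G=3]  = 3
M = -2F - 3L + 3  [with F=1, L=3]  = -8
N = 3G - M + 4  [with G=3, M=-8]  = 21
H = N + 2L + 3  [with N=21, L=3]  = 30

30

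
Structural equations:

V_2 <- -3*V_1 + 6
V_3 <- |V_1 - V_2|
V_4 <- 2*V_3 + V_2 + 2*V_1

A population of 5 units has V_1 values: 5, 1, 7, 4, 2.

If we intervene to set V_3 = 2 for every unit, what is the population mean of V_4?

6.2

do(V_3=2) breaks V_3's dependence on V_1. With V_3=2 fixed, V_4 across the units is 5, 9, 3, 6, 8, mean 6.2.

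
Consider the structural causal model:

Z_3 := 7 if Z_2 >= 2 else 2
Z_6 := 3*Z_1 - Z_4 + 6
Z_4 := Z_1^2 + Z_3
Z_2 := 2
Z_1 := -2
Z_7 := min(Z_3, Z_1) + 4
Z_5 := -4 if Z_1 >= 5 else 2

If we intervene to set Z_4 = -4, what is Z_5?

2

Intervening sets Z_4 = -4 and removes its equation (Z_4 := Z_1^2 + Z_3).
No directed path runs from Z_4 to Z_5, so Z_5 keeps its natural value.
Z_5 = -4 if Z_1 >= 5 else 2  [with Z_1=-2]  = 2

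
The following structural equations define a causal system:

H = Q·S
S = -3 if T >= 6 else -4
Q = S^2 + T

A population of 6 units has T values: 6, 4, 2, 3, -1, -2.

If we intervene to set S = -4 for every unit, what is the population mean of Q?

18

Every unit gets S=-4 under the intervention. Q values become 22, 20, 18, 19, 15, 14; E[Q|do(S=-4)] = 18.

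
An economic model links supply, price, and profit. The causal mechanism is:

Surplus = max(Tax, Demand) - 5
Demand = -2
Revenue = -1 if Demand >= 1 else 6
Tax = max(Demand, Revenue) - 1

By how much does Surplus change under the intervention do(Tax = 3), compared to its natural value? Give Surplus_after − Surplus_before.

The intervention breaks the incoming arrows to Tax: Tax = max(Demand, Revenue) - 1 no longer applies, and Tax = 3.
Surplus = max(Tax, Demand) - 5  [with Tax=3, Demand=-2]  = -2
Without intervention: Revenue = -1 if Demand >= 1 else 6  [with Demand=-2]  = 6; Tax = max(Demand, Revenue) - 1  [with Demand=-2, Revenue=6]  = 5; Surplus = max(Tax, Demand) - 5  [with Tax=5, Demand=-2]  = 0.
Change = -2 − 0 = -2.

-2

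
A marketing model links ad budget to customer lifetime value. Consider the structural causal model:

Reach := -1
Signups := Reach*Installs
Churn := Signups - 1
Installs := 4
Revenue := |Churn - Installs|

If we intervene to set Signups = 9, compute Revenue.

4

do(Signups=9) replaces the equation Signups := Reach*Installs with the constant Signups = 9.
Churn = Signups - 1  [with Signups=9]  = 8
Revenue = |Churn - Installs|  [with Churn=8, Installs=4]  = 4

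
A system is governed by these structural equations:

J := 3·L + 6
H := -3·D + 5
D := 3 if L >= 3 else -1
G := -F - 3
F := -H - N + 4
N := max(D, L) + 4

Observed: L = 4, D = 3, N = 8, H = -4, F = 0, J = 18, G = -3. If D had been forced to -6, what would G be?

24

Under do(D=-6), the mechanism D := 3 if L >= 3 else -1 is discarded; D is fixed at -6.
N = max(D, L) + 4  [with D=-6, L=4]  = 8
H = -3·D + 5  [with D=-6]  = 23
F = -H - N + 4  [with H=23, N=8]  = -27
G = -F - 3  [with F=-27]  = 24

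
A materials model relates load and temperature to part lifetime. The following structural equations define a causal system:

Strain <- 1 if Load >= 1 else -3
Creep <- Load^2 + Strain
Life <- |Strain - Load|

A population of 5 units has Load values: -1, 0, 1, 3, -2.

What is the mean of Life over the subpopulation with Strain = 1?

1

Observing Strain=1 restricts to units where Strain's equation naturally yields 1: Load ∈ {1, 3}. In that subpopulation Life = 0, 2, mean 1.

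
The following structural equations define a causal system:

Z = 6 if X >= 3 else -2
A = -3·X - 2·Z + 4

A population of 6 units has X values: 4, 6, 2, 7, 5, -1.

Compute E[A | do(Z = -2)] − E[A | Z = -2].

Under do(Z=-2), Z's equation is replaced by Z=-2 for every unit. Per-unit A: -4, -10, 2, -13, -7, 11. Mean = -3.5.
Conditioning on Z=-2 selects the 2 unit(s) with X ∈ {2, -1}. Their A values: 2, 11. Mean = 6.5.
Difference = -3.5 − 6.5 = -10.

-10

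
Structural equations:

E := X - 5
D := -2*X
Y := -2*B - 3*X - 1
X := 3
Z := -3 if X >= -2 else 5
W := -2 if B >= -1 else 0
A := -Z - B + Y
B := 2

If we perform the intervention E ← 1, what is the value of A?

Intervening sets E = 1 and removes its equation (E := X - 5).
No directed path runs from E to A, so A keeps its natural value.
Z = -3 if X >= -2 else 5  [with X=3]  = -3
Y = -2*B - 3*X - 1  [with B=2, X=3]  = -14
A = -Z - B + Y  [with Z=-3, B=2, Y=-14]  = -13

-13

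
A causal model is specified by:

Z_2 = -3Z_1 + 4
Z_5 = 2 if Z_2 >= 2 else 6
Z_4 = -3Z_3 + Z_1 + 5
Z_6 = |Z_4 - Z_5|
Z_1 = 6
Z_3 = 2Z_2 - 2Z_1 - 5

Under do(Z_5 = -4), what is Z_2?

Under do(Z_5=-4), the mechanism Z_5 = 2 if Z_2 >= 2 else 6 is discarded; Z_5 is fixed at -4.
No directed path runs from Z_5 to Z_2, so Z_2 keeps its natural value.
Z_2 = -3Z_1 + 4  [with Z_1=6]  = -14

-14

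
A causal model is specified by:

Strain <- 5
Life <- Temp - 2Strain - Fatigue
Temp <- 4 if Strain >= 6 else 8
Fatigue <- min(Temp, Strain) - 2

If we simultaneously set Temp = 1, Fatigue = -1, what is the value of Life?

-8

Setting Temp = 1, Fatigue = -1 by intervention discards those variables' equations.
Life = Temp - 2Strain - Fatigue  [with Temp=1, Strain=5, Fatigue=-1]  = -8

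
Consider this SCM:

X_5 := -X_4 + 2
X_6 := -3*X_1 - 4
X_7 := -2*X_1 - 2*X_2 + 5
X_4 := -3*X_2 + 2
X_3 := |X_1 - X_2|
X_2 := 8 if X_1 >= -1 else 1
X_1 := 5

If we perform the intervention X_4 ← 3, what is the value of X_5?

-1

Intervening sets X_4 = 3 and removes its equation (X_4 := -3*X_2 + 2).
X_5 = -X_4 + 2  [with X_4=3]  = -1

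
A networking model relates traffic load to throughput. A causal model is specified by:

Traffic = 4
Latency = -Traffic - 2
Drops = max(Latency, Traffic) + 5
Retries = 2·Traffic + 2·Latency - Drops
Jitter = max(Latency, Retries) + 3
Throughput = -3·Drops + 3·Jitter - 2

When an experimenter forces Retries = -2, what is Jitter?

1

Intervening sets Retries = -2 and removes its equation (Retries = 2·Traffic + 2·Latency - Drops).
Latency = -Traffic - 2  [with Traffic=4]  = -6
Jitter = max(Latency, Retries) + 3  [with Latency=-6, Retries=-2]  = 1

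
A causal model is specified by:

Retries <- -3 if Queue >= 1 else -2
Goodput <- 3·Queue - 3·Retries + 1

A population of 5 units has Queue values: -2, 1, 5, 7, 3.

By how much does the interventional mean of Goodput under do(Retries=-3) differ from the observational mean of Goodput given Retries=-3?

-3.6

do(Retries=-3) breaks Retries's dependence on Queue. With Retries=-3 fixed, Goodput across the units is 4, 13, 25, 31, 19, mean 18.4.
Conditioning on Retries=-3 selects the 4 unit(s) with Queue ∈ {1, 5, 7, 3}. Their Goodput values: 13, 25, 31, 19. Mean = 22.
Difference = 18.4 − 22 = -3.6.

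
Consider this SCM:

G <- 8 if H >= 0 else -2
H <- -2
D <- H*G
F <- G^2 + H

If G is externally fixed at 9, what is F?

79

Under do(G=9), the mechanism G <- 8 if H >= 0 else -2 is discarded; G is fixed at 9.
F = G^2 + H  [with G=9, H=-2]  = 79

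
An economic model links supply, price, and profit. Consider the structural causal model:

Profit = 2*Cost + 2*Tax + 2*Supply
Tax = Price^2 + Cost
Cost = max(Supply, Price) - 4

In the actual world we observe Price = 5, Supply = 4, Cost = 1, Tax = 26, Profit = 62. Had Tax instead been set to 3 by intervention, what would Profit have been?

Intervening sets Tax = 3 and removes its equation (Tax = Price^2 + Cost).
Cost = max(Supply, Price) - 4  [with Supply=4, Price=5]  = 1
Profit = 2*Cost + 2*Tax + 2*Supply  [with Cost=1, Tax=3, Supply=4]  = 16

16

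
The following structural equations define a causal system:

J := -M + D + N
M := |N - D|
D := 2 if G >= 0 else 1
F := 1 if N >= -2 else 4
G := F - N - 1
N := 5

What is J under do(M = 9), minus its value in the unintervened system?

-5

The intervention breaks the incoming arrows to M: M := |N - D| no longer applies, and M = 9.
F = 1 if N >= -2 else 4  [with N=5]  = 1
G = F - N - 1  [with F=1, N=5]  = -5
D = 2 if G >= 0 else 1  [with G=-5]  = 1
J = -M + D + N  [with M=9, D=1, N=5]  = -3
Without intervention: F = 1 if N >= -2 else 4  [with N=5]  = 1; G = F - N - 1  [with F=1, N=5]  = -5; D = 2 if G >= 0 else 1  [with G=-5]  = 1; M = |N - D|  [with N=5, D=1]  = 4; J = -M + D + N  [with M=4, D=1, N=5]  = 2.
Change = -3 − 2 = -5.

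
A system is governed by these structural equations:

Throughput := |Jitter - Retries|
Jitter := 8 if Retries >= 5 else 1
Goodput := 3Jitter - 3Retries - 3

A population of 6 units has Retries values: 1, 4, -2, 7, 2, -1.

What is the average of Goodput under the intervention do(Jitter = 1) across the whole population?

Under do(Jitter=1), Jitter's equation is replaced by Jitter=1 for every unit. Per-unit Goodput: -3, -12, 6, -21, -6, 3. Mean = -5.5.

-5.5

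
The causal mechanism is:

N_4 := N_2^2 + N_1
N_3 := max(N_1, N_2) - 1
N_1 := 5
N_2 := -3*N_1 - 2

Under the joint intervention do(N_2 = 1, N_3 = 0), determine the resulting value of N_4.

6

Setting N_2 = 1, N_3 = 0 by intervention discards those variables' equations.
N_4 = N_2^2 + N_1  [with N_2=1, N_1=5]  = 6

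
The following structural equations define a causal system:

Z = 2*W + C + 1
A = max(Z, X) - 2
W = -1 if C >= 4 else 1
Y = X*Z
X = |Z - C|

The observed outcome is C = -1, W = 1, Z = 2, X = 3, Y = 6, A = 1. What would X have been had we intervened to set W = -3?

Under do(W=-3), the mechanism W = -1 if C >= 4 else 1 is discarded; W is fixed at -3.
Z = 2*W + C + 1  [with W=-3, C=-1]  = -6
X = |Z - C|  [with Z=-6, C=-1]  = 5

5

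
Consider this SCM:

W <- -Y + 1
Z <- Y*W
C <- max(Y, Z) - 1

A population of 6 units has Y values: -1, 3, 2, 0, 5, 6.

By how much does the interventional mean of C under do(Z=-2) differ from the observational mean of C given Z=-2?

Every unit gets Z=-2 under the intervention. C values become -2, 2, 1, -1, 4, 5; E[C|do(Z=-2)] = 1.5.
Conditioning on Z=-2 selects the 2 unit(s) with Y ∈ {-1, 2}. Their C values: -2, 1. Mean = -0.5.
Difference = 1.5 − (-0.5) = 2.

2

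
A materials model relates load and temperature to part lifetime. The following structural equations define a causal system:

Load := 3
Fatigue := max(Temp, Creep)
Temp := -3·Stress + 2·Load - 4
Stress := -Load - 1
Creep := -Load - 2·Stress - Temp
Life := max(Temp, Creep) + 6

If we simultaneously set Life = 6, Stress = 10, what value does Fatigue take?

The joint intervention fixes Life = 6, Stress = 10, removing each variable's own equation.
Temp = -3·Stress + 2·Load - 4  [with Stress=10, Load=3]  = -28
Creep = -Load - 2·Stress - Temp  [with Load=3, Stress=10, Temp=-28]  = 5
Fatigue = max(Temp, Creep)  [with Temp=-28, Creep=5]  = 5

5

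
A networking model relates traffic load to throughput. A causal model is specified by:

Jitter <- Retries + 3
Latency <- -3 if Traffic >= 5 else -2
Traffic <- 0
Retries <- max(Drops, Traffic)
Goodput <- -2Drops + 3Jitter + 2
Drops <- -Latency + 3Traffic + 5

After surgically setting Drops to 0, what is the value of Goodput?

11

The intervention breaks the incoming arrows to Drops: Drops <- -Latency + 3Traffic + 5 no longer applies, and Drops = 0.
Retries = max(Drops, Traffic)  [with Drops=0, Traffic=0]  = 0
Jitter = Retries + 3  [with Retries=0]  = 3
Goodput = -2Drops + 3Jitter + 2  [with Drops=0, Jitter=3]  = 11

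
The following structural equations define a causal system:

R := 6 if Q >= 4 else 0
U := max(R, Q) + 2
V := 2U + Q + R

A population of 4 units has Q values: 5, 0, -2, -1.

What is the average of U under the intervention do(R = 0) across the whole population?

3.25

do(R=0) breaks R's dependence on Q. With R=0 fixed, U across the units is 7, 2, 2, 2, mean 3.25.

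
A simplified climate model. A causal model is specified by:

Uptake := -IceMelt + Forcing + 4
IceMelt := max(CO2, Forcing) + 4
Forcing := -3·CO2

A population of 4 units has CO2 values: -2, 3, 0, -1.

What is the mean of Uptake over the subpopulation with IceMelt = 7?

Conditioning on IceMelt=7 selects the 2 unit(s) with CO2 ∈ {3, -1}. Their Uptake values: -12, 0. Mean = -6.

-6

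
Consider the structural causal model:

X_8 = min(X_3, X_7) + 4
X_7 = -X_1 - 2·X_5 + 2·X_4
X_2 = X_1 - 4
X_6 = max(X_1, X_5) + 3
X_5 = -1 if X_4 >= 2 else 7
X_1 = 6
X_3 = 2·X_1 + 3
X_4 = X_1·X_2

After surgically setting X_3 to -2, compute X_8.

2

The intervention breaks the incoming arrows to X_3: X_3 = 2·X_1 + 3 no longer applies, and X_3 = -2.
X_2 = X_1 - 4  [with X_1=6]  = 2
X_4 = X_1·X_2  [with X_1=6, X_2=2]  = 12
X_5 = -1 if X_4 >= 2 else 7  [with X_4=12]  = -1
X_7 = -X_1 - 2·X_5 + 2·X_4  [with X_1=6, X_5=-1, X_4=12]  = 20
X_8 = min(X_3, X_7) + 4  [with X_3=-2, X_7=20]  = 2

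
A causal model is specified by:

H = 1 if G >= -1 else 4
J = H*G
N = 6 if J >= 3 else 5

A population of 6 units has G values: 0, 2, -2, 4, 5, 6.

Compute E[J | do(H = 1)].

2.5

do(H=1) breaks H's dependence on G. With H=1 fixed, J across the units is 0, 2, -2, 4, 5, 6, mean 2.5.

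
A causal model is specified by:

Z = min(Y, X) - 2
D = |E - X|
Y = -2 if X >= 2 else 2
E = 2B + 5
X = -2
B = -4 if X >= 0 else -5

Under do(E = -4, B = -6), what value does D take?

The joint intervention fixes E = -4, B = -6, removing each variable's own equation.
D = |E - X|  [with E=-4, X=-2]  = 2

2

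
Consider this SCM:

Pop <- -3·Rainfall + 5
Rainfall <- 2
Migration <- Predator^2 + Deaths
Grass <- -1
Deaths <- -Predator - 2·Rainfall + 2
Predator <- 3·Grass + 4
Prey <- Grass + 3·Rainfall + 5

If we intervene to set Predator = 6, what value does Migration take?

28

Under do(Predator=6), the mechanism Predator <- 3·Grass + 4 is discarded; Predator is fixed at 6.
Deaths = -Predator - 2·Rainfall + 2  [with Predator=6, Rainfall=2]  = -8
Migration = Predator^2 + Deaths  [with Predator=6, Deaths=-8]  = 28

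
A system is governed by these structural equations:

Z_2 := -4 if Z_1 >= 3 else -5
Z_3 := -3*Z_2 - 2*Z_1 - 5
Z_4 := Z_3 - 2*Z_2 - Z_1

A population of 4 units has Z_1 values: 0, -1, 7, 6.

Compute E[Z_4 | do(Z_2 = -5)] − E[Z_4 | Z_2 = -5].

do(Z_2=-5) breaks Z_2's dependence on Z_1. With Z_2=-5 fixed, Z_4 across the units is 20, 23, -1, 2, mean 11.
E[Z_4|Z_2=-5] averages over only the 2 units with Z_2=-5 (Z_1 = 0, -1): Z_4 = 20, 23, mean 21.5.
Difference = 11 − 21.5 = -10.5.

-10.5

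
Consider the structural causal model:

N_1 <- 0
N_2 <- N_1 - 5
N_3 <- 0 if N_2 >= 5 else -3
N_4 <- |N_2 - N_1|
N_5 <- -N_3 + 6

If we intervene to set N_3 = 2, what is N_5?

4

do(N_3=2) replaces the equation N_3 <- 0 if N_2 >= 5 else -3 with the constant N_3 = 2.
N_5 = -N_3 + 6  [with N_3=2]  = 4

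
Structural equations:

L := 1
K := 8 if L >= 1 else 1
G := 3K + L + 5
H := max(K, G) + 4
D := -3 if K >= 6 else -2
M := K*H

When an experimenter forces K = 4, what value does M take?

88

Under do(K=4), the mechanism K := 8 if L >= 1 else 1 is discarded; K is fixed at 4.
G = 3K + L + 5  [with K=4, L=1]  = 18
H = max(K, G) + 4  [with K=4, G=18]  = 22
M = K*H  [with K=4, H=22]  = 88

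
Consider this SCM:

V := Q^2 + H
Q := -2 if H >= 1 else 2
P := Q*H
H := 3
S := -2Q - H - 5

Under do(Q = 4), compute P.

12

The intervention breaks the incoming arrows to Q: Q := -2 if H >= 1 else 2 no longer applies, and Q = 4.
P = Q*H  [with Q=4, H=3]  = 12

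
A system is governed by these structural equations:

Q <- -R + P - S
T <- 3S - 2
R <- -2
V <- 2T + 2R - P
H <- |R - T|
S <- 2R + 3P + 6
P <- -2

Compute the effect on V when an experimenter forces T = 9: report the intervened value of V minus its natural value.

Under do(T=9), the mechanism T <- 3S - 2 is discarded; T is fixed at 9.
V = 2T + 2R - P  [with T=9, R=-2, P=-2]  = 16
Without intervention: S = 2R + 3P + 6  [with R=-2, P=-2]  = -4; T = 3S - 2  [with S=-4]  = -14; V = 2T + 2R - P  [with T=-14, R=-2, P=-2]  = -30.
Change = 16 − (-30) = 46.

46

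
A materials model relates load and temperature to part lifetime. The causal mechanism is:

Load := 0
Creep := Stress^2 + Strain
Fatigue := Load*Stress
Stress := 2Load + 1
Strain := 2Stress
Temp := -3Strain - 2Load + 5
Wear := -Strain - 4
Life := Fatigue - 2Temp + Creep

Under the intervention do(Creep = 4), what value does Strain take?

2

do(Creep=4) replaces the equation Creep := Stress^2 + Strain with the constant Creep = 4.
Strain is not downstream of the intervention, so its value is determined by the original equations.
Stress = 2Load + 1  [with Load=0]  = 1
Strain = 2Stress  [with Stress=1]  = 2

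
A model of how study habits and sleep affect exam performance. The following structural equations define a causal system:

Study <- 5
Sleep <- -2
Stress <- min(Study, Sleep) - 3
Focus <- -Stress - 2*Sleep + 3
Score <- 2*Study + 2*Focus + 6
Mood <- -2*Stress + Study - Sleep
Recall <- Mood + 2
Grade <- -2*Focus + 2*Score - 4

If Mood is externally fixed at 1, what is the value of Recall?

3

Intervening sets Mood = 1 and removes its equation (Mood <- -2*Stress + Study - Sleep).
Recall = Mood + 2  [with Mood=1]  = 3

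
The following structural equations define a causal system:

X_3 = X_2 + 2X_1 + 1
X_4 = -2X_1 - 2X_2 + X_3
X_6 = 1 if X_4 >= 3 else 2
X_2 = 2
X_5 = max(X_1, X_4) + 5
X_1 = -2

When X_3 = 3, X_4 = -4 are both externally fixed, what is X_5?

3

Setting X_3 = 3, X_4 = -4 by intervention discards those variables' equations.
X_5 = max(X_1, X_4) + 5  [with X_1=-2, X_4=-4]  = 3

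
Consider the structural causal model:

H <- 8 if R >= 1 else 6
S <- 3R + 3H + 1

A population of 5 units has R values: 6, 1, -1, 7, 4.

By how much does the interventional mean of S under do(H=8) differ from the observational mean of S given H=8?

Every unit gets H=8 under the intervention. S values become 43, 28, 22, 46, 37; E[S|do(H=8)] = 35.2.
Observing H=8 restricts to units where H's equation naturally yields 8: R ∈ {6, 1, 7, 4}. In that subpopulation S = 43, 28, 46, 37, mean 38.5.
Difference = 35.2 − 38.5 = -3.3.

-3.3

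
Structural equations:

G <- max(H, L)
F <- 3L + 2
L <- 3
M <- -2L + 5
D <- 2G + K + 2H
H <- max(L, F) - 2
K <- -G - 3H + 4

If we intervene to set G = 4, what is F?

The intervention breaks the incoming arrows to G: G <- max(H, L) no longer applies, and G = 4.
Since F is not a descendant of the intervened variable, it is unaffected.
F = 3L + 2  [with L=3]  = 11

11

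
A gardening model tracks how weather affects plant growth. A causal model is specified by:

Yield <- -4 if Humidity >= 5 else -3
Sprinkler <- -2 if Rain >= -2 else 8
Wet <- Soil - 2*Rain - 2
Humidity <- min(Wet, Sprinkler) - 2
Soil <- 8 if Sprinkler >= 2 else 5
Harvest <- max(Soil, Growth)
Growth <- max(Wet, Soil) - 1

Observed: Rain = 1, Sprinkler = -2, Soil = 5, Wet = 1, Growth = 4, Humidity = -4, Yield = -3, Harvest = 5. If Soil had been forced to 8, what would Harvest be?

8

The intervention breaks the incoming arrows to Soil: Soil <- 8 if Sprinkler >= 2 else 5 no longer applies, and Soil = 8.
Wet = Soil - 2*Rain - 2  [with Soil=8, Rain=1]  = 4
Growth = max(Wet, Soil) - 1  [with Wet=4, Soil=8]  = 7
Harvest = max(Soil, Growth)  [with Soil=8, Growth=7]  = 8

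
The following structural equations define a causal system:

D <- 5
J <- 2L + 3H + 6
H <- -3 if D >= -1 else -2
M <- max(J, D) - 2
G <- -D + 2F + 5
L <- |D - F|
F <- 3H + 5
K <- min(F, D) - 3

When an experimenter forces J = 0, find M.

do(J=0) replaces the equation J <- 2L + 3H + 6 with the constant J = 0.
M = max(J, D) - 2  [with J=0, D=5]  = 3

3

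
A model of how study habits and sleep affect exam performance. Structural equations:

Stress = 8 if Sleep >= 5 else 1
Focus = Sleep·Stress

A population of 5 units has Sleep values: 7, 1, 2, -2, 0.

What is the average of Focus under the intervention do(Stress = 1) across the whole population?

1.6

Under do(Stress=1), Stress's equation is replaced by Stress=1 for every unit. Per-unit Focus: 7, 1, 2, -2, 0. Mean = 1.6.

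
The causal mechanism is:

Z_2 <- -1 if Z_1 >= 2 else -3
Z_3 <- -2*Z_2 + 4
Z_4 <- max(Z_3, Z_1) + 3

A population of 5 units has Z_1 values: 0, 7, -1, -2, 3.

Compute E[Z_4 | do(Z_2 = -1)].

Every unit gets Z_2=-1 under the intervention. Z_4 values become 9, 10, 9, 9, 9; E[Z_4|do(Z_2=-1)] = 9.2.

9.2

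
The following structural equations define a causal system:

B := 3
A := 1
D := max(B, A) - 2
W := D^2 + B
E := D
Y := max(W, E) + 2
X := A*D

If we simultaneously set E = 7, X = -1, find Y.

Under do(E = 7, X = -1), each intervened variable's structural equation is replaced by its fixed value.
D = max(B, A) - 2  [with B=3, A=1]  = 1
W = D^2 + B  [with D=1, B=3]  = 4
Y = max(W, E) + 2  [with W=4, E=7]  = 9

9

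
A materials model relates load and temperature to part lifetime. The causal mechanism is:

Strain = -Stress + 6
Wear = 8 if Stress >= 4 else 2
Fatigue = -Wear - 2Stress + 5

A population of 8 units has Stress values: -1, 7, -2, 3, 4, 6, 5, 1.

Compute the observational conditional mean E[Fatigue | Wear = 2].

2.5

E[Fatigue|Wear=2] averages over only the 4 units with Wear=2 (Stress = -1, -2, 3, 1): Fatigue = 5, 7, -3, 1, mean 2.5.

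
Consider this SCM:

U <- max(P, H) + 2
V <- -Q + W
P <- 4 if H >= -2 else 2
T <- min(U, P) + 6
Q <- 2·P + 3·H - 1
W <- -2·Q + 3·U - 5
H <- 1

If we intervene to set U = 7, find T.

The intervention breaks the incoming arrows to U: U <- max(P, H) + 2 no longer applies, and U = 7.
P = 4 if H >= -2 else 2  [with H=1]  = 4
T = min(U, P) + 6  [with U=7, P=4]  = 10

10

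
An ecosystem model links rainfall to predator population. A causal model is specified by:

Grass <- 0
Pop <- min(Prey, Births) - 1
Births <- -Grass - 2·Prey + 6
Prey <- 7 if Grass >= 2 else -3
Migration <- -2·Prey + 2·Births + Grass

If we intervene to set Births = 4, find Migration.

14

The intervention breaks the incoming arrows to Births: Births <- -Grass - 2·Prey + 6 no longer applies, and Births = 4.
Prey = 7 if Grass >= 2 else -3  [with Grass=0]  = -3
Migration = -2·Prey + 2·Births + Grass  [with Prey=-3, Births=4, Grass=0]  = 14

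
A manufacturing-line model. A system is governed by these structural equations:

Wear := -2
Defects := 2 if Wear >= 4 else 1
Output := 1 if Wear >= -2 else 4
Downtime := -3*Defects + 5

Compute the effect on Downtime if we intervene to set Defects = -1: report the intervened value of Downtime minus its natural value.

6

Under do(Defects=-1), the mechanism Defects := 2 if Wear >= 4 else 1 is discarded; Defects is fixed at -1.
Downtime = -3*Defects + 5  [with Defects=-1]  = 8
Without intervention: Defects = 2 if Wear >= 4 else 1  [with Wear=-2]  = 1; Downtime = -3*Defects + 5  [with Defects=1]  = 2.
Change = 8 − 2 = 6.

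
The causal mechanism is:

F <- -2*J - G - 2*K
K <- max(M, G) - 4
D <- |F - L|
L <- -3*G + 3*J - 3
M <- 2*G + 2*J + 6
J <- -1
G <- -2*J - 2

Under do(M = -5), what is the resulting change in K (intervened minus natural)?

The intervention breaks the incoming arrows to M: M <- 2*G + 2*J + 6 no longer applies, and M = -5.
G = -2*J - 2  [with J=-1]  = 0
K = max(M, G) - 4  [with M=-5, G=0]  = -4
Without intervention: G = -2*J - 2  [with J=-1]  = 0; M = 2*G + 2*J + 6  [with G=0, J=-1]  = 4; K = max(M, G) - 4  [with M=4, G=0]  = 0.
Change = -4 − 0 = -4.

-4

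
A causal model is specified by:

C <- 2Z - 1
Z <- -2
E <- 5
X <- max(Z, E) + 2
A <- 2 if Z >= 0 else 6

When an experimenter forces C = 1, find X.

do(C=1) replaces the equation C <- 2Z - 1 with the constant C = 1.
X is not downstream of the intervention, so its value is determined by the original equations.
X = max(Z, E) + 2  [with Z=-2, E=5]  = 7

7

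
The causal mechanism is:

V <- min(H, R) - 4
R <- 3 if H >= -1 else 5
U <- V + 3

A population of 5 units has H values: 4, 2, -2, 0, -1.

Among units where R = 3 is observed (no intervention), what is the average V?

-3

E[V|R=3] averages over only the 4 units with R=3 (H = 4, 2, 0, -1): V = -1, -2, -4, -5, mean -3.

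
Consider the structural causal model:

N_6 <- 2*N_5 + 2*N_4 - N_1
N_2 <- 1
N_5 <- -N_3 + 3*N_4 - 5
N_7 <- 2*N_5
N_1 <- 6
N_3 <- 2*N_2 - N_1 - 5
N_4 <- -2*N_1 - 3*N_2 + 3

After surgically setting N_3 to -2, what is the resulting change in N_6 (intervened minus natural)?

-14

The intervention breaks the incoming arrows to N_3: N_3 <- 2*N_2 - N_1 - 5 no longer applies, and N_3 = -2.
N_4 = -2*N_1 - 3*N_2 + 3  [with N_1=6, N_2=1]  = -12
N_5 = -N_3 + 3*N_4 - 5  [with N_3=-2, N_4=-12]  = -39
N_6 = 2*N_5 + 2*N_4 - N_1  [with N_5=-39, N_4=-12, N_1=6]  = -108
Without intervention: N_3 = 2*N_2 - N_1 - 5  [with N_2=1, N_1=6]  = -9; N_4 = -2*N_1 - 3*N_2 + 3  [with N_1=6, N_2=1]  = -12; N_5 = -N_3 + 3*N_4 - 5  [with N_3=-9, N_4=-12]  = -32; N_6 = 2*N_5 + 2*N_4 - N_1  [with N_5=-32, N_4=-12, N_1=6]  = -94.
Change = -108 − (-94) = -14.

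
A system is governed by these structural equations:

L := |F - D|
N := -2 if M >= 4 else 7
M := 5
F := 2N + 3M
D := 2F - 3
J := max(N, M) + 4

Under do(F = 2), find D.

Intervening sets F = 2 and removes its equation (F := 2N + 3M).
D = 2F - 3  [with F=2]  = 1

1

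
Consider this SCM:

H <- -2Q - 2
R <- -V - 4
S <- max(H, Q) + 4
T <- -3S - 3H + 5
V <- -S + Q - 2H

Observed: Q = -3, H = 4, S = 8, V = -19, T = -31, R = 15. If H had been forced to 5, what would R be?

18

Under do(H=5), the mechanism H <- -2Q - 2 is discarded; H is fixed at 5.
S = max(H, Q) + 4  [with H=5, Q=-3]  = 9
V = -S + Q - 2H  [with S=9, Q=-3, H=5]  = -22
R = -V - 4  [with V=-22]  = 18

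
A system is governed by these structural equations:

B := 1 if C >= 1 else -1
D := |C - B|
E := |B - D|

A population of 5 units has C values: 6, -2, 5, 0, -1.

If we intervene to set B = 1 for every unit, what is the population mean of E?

Under do(B=1), B's equation is replaced by B=1 for every unit. Per-unit E: 4, 2, 3, 0, 1. Mean = 2.

2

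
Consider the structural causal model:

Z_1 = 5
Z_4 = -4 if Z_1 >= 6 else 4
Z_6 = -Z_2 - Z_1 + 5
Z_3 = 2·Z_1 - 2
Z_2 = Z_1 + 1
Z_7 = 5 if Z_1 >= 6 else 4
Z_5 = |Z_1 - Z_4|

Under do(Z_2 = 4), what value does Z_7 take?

Under do(Z_2=4), the mechanism Z_2 = Z_1 + 1 is discarded; Z_2 is fixed at 4.
No directed path runs from Z_2 to Z_7, so Z_7 keeps its natural value.
Z_7 = 5 if Z_1 >= 6 else 4  [with Z_1=5]  = 4

4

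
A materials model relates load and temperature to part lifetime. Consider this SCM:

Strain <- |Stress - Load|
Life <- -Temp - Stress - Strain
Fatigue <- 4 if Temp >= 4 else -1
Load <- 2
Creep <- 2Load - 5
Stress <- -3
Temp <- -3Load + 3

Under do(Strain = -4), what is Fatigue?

-1

The intervention breaks the incoming arrows to Strain: Strain <- |Stress - Load| no longer applies, and Strain = -4.
No directed path runs from Strain to Fatigue, so Fatigue keeps its natural value.
Temp = -3Load + 3  [with Load=2]  = -3
Fatigue = 4 if Temp >= 4 else -1  [with Temp=-3]  = -1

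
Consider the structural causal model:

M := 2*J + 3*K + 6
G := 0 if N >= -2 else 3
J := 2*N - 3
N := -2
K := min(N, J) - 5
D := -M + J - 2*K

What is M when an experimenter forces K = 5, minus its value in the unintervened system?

The intervention breaks the incoming arrows to K: K := min(N, J) - 5 no longer applies, and K = 5.
J = 2*N - 3  [with N=-2]  = -7
M = 2*J + 3*K + 6  [with J=-7, K=5]  = 7
Without intervention: J = 2*N - 3  [with N=-2]  = -7; K = min(N, J) - 5  [with N=-2, J=-7]  = -12; M = 2*J + 3*K + 6  [with J=-7, K=-12]  = -44.
Change = 7 − (-44) = 51.

51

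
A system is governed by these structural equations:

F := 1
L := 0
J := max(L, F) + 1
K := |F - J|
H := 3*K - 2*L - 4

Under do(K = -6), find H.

-22

Intervening sets K = -6 and removes its equation (K := |F - J|).
H = 3*K - 2*L - 4  [with K=-6, L=0]  = -22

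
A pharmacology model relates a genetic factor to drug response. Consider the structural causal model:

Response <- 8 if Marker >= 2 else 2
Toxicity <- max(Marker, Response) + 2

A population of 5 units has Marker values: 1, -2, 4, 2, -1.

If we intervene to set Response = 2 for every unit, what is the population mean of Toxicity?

The intervention sets Response=2 in all 5 units regardless of Marker. Recomputing Toxicity per unit gives 4, 4, 6, 4, 4; average 4.4.

4.4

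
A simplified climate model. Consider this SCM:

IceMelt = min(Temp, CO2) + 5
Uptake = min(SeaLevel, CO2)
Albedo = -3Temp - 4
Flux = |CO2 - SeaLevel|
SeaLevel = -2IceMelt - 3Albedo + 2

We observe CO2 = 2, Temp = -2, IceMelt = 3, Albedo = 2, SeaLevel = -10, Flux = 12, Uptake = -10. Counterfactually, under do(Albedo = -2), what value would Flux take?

0

Under do(Albedo=-2), the mechanism Albedo = -3Temp - 4 is discarded; Albedo is fixed at -2.
IceMelt = min(Temp, CO2) + 5  [with Temp=-2, CO2=2]  = 3
SeaLevel = -2IceMelt - 3Albedo + 2  [with IceMelt=3, Albedo=-2]  = 2
Flux = |CO2 - SeaLevel|  [with CO2=2, SeaLevel=2]  = 0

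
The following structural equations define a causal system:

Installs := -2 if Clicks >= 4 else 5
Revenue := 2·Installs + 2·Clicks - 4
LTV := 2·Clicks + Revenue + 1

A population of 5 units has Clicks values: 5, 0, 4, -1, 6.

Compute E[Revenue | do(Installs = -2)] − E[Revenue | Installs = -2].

-4.4

do(Installs=-2) breaks Installs's dependence on Clicks. With Installs=-2 fixed, Revenue across the units is 2, -8, 0, -10, 4, mean -2.4.
Conditioning on Installs=-2 selects the 3 unit(s) with Clicks ∈ {5, 4, 6}. Their Revenue values: 2, 0, 4. Mean = 2.
Difference = -2.4 − 2 = -4.4.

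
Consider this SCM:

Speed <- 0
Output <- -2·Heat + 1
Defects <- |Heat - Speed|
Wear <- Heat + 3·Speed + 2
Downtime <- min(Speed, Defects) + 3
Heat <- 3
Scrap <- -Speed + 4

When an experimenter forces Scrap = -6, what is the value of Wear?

5

do(Scrap=-6) replaces the equation Scrap <- -Speed + 4 with the constant Scrap = -6.
Wear is not downstream of the intervention, so its value is determined by the original equations.
Wear = Heat + 3·Speed + 2  [with Heat=3, Speed=0]  = 5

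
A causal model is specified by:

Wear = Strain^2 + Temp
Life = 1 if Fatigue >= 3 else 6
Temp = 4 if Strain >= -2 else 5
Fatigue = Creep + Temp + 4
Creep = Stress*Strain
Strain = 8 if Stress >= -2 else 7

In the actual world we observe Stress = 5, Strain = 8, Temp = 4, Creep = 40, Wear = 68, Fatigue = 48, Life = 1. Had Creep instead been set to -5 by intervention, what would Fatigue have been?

3

Under do(Creep=-5), the mechanism Creep = Stress*Strain is discarded; Creep is fixed at -5.
Strain = 8 if Stress >= -2 else 7  [with Stress=5]  = 8
Temp = 4 if Strain >= -2 else 5  [with Strain=8]  = 4
Fatigue = Creep + Temp + 4  [with Creep=-5, Temp=4]  = 3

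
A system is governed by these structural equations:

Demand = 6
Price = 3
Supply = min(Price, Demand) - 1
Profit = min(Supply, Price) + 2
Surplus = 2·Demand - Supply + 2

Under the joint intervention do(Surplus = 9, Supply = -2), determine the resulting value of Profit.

Under do(Surplus = 9, Supply = -2), each intervened variable's structural equation is replaced by its fixed value.
Profit = min(Supply, Price) + 2  [with Supply=-2, Price=3]  = 0

0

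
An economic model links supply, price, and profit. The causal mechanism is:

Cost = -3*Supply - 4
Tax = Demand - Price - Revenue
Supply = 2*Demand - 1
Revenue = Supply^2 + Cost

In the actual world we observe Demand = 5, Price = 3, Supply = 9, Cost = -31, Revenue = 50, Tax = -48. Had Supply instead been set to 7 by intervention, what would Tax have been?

The intervention breaks the incoming arrows to Supply: Supply = 2*Demand - 1 no longer applies, and Supply = 7.
Cost = -3*Supply - 4  [with Supply=7]  = -25
Revenue = Supply^2 + Cost  [with Supply=7, Cost=-25]  = 24
Tax = Demand - Price - Revenue  [with Demand=5, Price=3, Revenue=24]  = -22

-22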